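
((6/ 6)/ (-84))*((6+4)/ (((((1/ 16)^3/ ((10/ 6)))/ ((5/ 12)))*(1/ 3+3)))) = -6400/ 63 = -101.59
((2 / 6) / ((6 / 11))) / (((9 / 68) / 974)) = 4497.23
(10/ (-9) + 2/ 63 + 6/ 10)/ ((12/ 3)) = -151/ 1260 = -0.12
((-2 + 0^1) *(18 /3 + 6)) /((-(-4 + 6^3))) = 6 /53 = 0.11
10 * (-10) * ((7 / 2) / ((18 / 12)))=-700 / 3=-233.33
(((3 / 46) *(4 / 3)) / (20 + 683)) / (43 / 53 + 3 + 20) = 53 / 10202639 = 0.00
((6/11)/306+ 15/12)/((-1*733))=-0.00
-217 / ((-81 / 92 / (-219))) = -1457372 / 27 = -53976.74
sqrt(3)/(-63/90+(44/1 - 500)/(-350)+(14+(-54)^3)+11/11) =-0.00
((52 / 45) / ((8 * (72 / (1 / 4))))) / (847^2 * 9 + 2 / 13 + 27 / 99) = 1859 / 23932077108480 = 0.00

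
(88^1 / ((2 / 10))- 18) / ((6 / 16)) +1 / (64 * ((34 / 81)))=7346419 / 6528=1125.37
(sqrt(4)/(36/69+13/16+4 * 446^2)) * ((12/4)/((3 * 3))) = 736/878414529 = 0.00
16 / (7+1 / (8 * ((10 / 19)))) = 2.21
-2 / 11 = -0.18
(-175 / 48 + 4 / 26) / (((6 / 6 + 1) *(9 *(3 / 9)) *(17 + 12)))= -2179 / 108576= -0.02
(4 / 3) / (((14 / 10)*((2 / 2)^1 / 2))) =40 / 21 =1.90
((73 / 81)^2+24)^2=26501560849 / 43046721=615.65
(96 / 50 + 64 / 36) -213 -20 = -229.30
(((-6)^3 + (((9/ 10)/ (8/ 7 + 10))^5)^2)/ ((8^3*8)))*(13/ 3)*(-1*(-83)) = -8436145636245288283292936439/ 444784941381713920000000000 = -18.97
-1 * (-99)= 99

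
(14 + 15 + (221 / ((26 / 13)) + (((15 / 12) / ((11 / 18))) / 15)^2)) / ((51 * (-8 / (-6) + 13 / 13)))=67527 / 57596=1.17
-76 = -76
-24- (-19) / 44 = -1037 / 44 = -23.57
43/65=0.66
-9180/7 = -1311.43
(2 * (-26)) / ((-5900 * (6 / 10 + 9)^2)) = 13 / 135936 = 0.00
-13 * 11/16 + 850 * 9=122257/16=7641.06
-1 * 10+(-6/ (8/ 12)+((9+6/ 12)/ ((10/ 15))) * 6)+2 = 137/ 2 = 68.50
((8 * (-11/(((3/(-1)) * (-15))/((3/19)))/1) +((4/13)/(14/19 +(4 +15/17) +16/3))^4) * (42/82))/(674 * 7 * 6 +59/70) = -3124884269928744358165424/559350050316263647590747396721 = -0.00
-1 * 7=-7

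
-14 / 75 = -0.19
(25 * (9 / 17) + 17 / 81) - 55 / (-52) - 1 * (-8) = 1611295 / 71604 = 22.50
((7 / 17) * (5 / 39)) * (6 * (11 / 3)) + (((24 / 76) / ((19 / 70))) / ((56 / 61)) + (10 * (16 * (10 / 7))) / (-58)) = -146944045 / 97173258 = -1.51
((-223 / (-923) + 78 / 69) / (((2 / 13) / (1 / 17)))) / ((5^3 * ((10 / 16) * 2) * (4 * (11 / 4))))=58254 / 190856875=0.00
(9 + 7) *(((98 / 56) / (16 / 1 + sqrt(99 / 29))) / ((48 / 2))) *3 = 1624 / 7325- 21 *sqrt(319) / 14650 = 0.20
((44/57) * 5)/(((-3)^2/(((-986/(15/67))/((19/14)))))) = -40694192/29241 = -1391.68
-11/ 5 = -2.20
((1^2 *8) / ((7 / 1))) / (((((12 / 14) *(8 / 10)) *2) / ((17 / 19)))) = 85 / 114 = 0.75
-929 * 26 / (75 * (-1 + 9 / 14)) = 338156 / 375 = 901.75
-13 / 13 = -1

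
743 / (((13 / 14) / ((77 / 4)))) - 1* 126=397201 / 26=15276.96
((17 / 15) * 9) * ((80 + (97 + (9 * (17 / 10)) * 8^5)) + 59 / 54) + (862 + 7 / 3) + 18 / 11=25326460141 / 4950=5116456.59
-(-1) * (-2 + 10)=8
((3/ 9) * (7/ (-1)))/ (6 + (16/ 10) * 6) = -35/ 234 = -0.15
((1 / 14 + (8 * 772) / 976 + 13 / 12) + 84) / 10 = 468757 / 51240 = 9.15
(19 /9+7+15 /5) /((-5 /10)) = -218 /9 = -24.22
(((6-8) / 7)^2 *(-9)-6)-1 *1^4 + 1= -330 / 49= -6.73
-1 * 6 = -6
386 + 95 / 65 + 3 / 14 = 70557 / 182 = 387.68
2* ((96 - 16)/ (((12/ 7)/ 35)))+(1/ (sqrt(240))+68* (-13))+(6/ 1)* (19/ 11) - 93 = sqrt(15)/ 60+75901/ 33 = 2300.09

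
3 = 3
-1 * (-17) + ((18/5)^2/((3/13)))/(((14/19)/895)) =2388097/35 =68231.34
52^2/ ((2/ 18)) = 24336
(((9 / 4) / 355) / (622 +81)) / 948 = 3 / 315450160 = 0.00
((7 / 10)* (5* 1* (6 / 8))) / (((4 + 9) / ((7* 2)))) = 147 / 52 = 2.83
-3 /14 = -0.21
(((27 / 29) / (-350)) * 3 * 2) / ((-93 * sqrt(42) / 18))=81 * sqrt(42) / 1101275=0.00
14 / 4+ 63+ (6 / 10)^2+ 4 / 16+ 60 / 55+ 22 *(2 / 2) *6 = 220221 / 1100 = 200.20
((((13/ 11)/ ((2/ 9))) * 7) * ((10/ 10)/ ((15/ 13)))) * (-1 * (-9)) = 290.37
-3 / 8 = -0.38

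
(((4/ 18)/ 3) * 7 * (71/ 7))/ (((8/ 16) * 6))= 1.75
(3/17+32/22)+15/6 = 1545/374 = 4.13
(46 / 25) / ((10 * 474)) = 23 / 59250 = 0.00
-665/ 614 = -1.08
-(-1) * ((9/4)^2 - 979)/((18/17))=-264911/288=-919.83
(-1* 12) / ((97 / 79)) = -948 / 97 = -9.77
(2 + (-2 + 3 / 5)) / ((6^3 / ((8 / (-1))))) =-1 / 45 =-0.02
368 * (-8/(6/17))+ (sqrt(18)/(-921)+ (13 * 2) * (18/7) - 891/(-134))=-23265665/2814 - sqrt(2)/307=-8267.83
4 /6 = 2 /3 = 0.67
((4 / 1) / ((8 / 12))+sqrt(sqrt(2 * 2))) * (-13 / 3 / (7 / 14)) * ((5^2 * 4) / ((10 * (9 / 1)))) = -520 / 9 - 260 * sqrt(2) / 27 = -71.40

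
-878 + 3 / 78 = -22827 / 26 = -877.96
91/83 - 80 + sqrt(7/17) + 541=sqrt(119)/17 + 38354/83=462.74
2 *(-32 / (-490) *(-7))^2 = 512 / 1225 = 0.42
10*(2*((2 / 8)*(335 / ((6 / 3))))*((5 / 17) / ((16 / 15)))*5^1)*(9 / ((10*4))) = 259.79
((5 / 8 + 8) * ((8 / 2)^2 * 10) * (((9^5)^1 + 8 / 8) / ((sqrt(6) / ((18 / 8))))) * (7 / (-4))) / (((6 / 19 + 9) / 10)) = -6773773125 * sqrt(6) / 118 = -140612608.39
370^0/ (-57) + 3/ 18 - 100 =-11383/ 114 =-99.85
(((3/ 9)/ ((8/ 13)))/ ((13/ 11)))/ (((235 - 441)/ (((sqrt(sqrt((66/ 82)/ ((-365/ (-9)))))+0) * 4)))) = -11 * 11^(1/ 4) * 44895^(3/ 4)/ 18496740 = -0.00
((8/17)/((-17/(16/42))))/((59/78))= -1664/119357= -0.01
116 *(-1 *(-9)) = 1044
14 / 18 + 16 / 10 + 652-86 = 25577 / 45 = 568.38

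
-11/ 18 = -0.61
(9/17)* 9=81/17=4.76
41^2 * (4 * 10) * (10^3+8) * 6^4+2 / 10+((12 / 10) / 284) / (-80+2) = 1621529802550891 / 18460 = 87840184320.20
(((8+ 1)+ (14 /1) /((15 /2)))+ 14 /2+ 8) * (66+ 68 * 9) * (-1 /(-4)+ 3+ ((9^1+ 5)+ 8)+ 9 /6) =2345654 /5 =469130.80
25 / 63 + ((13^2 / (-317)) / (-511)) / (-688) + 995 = 998406410159 / 1003023504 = 995.40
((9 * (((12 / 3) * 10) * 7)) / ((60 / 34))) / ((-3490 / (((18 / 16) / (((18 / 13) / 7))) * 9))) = -292383 / 13960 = -20.94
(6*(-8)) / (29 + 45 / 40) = -384 / 241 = -1.59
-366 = -366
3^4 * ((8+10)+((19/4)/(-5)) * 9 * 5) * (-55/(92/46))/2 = 27565.31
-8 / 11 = -0.73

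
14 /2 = 7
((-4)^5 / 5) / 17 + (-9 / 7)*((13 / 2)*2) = -17113 / 595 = -28.76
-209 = -209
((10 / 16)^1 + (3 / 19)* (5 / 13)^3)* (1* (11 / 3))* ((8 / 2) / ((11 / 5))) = 1058575 / 250458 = 4.23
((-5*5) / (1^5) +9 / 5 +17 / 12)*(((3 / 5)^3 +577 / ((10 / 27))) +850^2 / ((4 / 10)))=-590701301903 / 15000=-39380086.79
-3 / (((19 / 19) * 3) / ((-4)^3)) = 64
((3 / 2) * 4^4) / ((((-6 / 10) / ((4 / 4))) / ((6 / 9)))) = -1280 / 3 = -426.67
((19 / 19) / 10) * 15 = 3 / 2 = 1.50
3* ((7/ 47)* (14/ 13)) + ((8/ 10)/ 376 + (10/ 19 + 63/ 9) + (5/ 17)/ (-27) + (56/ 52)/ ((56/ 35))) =71089207/ 8197740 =8.67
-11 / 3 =-3.67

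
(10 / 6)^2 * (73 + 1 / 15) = 5480 / 27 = 202.96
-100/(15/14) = -280/3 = -93.33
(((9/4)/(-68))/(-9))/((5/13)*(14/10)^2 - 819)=-65/14466592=-0.00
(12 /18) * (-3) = -2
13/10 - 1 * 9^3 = -7277/10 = -727.70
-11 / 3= -3.67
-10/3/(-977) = 10/2931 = 0.00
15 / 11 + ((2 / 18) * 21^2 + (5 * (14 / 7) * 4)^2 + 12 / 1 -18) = 18088 / 11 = 1644.36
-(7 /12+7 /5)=-119 /60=-1.98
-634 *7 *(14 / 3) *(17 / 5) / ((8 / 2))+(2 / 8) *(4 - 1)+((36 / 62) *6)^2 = -1014307399 / 57660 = -17591.18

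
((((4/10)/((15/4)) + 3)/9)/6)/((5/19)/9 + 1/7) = 30989/92700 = 0.33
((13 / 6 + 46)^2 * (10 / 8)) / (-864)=-417605 / 124416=-3.36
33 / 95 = 0.35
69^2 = 4761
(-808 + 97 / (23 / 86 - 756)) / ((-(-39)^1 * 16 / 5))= -43768905 / 6759272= -6.48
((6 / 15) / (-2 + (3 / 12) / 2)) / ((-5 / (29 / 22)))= 232 / 4125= 0.06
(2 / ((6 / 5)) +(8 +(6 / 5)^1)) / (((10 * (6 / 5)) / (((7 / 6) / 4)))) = 1141 / 4320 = 0.26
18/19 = 0.95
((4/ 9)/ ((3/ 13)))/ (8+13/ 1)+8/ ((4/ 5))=5722/ 567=10.09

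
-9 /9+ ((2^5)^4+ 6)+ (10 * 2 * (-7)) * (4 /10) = 1048525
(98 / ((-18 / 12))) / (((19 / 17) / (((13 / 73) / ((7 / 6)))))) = -12376 / 1387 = -8.92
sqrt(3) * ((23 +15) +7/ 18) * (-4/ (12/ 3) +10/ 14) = -691 * sqrt(3)/ 63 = -19.00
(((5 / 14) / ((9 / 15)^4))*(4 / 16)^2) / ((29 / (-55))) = -171875 / 526176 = -0.33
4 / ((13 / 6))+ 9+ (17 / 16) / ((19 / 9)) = 44853 / 3952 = 11.35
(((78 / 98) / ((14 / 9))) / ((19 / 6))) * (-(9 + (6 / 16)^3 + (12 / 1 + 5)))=-14045967 / 3336704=-4.21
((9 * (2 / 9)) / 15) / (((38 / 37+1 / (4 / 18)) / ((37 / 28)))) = 1369 / 42945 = 0.03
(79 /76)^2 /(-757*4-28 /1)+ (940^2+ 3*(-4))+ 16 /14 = 883589.14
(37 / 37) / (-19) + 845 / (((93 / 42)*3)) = 224677 / 1767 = 127.15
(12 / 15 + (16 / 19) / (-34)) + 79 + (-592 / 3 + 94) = -114139 / 4845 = -23.56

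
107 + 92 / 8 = 237 / 2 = 118.50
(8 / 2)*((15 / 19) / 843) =20 / 5339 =0.00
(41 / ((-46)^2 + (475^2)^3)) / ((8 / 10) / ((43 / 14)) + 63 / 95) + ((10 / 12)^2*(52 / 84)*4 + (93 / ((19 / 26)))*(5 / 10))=1452844387790962075467529 / 22231349590743597574809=65.35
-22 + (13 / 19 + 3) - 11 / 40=-18.59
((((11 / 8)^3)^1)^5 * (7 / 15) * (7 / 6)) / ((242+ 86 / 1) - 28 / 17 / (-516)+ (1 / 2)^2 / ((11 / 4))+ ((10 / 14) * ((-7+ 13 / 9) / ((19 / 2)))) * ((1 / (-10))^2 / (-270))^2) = 3989473618032449206455601575 / 20249764483969457694741364736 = 0.20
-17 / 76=-0.22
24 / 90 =4 / 15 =0.27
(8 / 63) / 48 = 1 / 378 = 0.00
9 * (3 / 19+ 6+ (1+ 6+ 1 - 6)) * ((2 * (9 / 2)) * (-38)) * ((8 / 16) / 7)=-1793.57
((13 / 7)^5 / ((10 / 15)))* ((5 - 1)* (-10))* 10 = -222775800 / 16807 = -13254.94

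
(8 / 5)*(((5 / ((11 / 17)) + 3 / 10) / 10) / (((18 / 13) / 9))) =11479 / 1375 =8.35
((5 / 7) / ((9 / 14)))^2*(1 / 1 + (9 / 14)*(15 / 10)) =2.43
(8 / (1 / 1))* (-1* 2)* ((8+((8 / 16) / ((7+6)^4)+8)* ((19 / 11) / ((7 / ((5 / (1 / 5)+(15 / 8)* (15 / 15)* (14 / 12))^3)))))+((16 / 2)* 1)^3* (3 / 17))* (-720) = 548090853451485885 / 1196363168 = 458130831.93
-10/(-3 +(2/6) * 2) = 30/7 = 4.29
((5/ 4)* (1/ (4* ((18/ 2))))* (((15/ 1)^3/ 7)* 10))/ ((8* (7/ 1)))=9375/ 3136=2.99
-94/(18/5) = -235/9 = -26.11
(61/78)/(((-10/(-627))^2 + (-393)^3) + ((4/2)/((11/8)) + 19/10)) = -39968115/3102101909800907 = -0.00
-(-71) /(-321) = -71 /321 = -0.22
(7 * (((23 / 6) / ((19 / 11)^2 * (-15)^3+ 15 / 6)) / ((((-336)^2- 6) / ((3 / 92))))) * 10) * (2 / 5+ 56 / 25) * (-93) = 866481 / 458360681750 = 0.00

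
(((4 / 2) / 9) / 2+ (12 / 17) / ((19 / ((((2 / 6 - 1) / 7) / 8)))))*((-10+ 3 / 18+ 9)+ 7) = 0.68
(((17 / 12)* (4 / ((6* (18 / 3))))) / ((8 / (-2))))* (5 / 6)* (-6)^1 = 85 / 432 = 0.20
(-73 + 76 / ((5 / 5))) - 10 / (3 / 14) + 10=-101 / 3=-33.67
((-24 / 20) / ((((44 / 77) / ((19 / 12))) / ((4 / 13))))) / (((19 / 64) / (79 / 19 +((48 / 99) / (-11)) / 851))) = -5466456352 / 381507555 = -14.33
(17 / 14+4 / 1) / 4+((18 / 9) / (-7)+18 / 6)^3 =58449 / 2744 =21.30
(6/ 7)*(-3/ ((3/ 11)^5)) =-322102/ 189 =-1704.24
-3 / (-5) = 3 / 5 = 0.60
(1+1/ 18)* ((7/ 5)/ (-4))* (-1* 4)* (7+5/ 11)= 5453/ 495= 11.02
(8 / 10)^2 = 16 / 25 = 0.64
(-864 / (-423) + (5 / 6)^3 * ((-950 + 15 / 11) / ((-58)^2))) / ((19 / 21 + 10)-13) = -4942065233 / 5509747584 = -0.90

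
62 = 62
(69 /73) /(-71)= -69 /5183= -0.01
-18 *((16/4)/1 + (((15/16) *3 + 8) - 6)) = -1269/8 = -158.62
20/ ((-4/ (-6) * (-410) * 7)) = -3/ 287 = -0.01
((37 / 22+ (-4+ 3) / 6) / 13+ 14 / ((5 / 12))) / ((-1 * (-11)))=72322 / 23595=3.07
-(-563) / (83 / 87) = 48981 / 83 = 590.13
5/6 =0.83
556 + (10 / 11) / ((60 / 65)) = 36761 / 66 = 556.98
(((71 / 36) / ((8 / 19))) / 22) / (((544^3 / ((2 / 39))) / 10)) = 6745 / 9945267830784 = 0.00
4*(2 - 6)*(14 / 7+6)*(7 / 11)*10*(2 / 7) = -2560 / 11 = -232.73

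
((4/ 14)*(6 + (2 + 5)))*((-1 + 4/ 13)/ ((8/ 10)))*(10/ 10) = -45/ 14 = -3.21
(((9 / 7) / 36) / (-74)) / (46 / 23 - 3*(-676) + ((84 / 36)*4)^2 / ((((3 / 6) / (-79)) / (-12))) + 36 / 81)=-9 / 3117817136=-0.00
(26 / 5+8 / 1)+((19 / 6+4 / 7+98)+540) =137537 / 210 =654.94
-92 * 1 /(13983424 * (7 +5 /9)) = -0.00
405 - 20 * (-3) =465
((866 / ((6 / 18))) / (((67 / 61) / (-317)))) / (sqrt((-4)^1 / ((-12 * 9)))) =-150712578 * sqrt(3) / 67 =-3896146.90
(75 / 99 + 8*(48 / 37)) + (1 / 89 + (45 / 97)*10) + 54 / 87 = 5015405326 / 305685897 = 16.41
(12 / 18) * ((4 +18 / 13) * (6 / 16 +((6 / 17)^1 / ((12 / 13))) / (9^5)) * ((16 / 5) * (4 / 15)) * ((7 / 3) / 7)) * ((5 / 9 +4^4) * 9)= 1557622362016 / 1761726915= 884.15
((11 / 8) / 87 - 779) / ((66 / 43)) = -23313439 / 45936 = -507.52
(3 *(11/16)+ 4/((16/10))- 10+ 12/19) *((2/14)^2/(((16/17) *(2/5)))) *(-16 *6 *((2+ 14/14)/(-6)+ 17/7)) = 10058985/208544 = 48.23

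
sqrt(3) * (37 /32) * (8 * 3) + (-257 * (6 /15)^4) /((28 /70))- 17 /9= -20629 /1125 + 111 * sqrt(3) /4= 29.73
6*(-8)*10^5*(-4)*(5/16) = 6000000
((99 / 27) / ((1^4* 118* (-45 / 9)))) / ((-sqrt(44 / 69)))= sqrt(759) / 3540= 0.01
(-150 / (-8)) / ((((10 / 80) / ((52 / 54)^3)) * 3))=878800 / 19683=44.65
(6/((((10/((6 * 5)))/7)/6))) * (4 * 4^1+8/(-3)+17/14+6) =15534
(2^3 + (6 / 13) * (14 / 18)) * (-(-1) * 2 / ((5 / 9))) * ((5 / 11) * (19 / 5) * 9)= 334476 / 715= 467.80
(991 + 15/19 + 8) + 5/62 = 1177847/1178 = 999.87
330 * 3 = 990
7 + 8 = 15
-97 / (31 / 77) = -7469 / 31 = -240.94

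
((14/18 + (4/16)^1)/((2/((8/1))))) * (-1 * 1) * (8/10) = -148/45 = -3.29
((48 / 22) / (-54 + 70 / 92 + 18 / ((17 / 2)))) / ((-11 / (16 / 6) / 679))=4854656 / 691031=7.03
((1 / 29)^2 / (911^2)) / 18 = 1 / 12563344098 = 0.00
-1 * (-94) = 94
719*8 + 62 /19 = 109350 /19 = 5755.26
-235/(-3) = 235/3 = 78.33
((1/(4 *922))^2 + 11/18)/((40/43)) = 3216718243/4896483840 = 0.66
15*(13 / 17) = 195 / 17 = 11.47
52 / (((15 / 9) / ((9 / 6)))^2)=1053 / 25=42.12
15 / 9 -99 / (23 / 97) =-415.86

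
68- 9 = 59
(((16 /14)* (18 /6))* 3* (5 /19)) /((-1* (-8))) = 45 /133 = 0.34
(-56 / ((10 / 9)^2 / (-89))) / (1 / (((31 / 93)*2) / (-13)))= -67284 / 325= -207.03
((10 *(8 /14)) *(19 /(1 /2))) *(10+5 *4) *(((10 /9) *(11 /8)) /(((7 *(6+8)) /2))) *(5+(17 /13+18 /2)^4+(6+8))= 67498764355000 /29389269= 2296714.64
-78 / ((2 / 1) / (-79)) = 3081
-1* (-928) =928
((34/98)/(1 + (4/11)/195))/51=715/105301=0.01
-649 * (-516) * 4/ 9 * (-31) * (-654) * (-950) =-2866651691200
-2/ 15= -0.13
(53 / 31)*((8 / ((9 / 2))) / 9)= 848 / 2511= 0.34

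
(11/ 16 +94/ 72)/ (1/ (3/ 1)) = 287/ 48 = 5.98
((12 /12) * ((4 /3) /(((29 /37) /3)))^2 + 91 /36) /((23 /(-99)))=-9515825 /77372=-122.99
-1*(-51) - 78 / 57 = 49.63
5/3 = 1.67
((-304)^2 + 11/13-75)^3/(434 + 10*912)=864959394888564192/10495069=82415789251.94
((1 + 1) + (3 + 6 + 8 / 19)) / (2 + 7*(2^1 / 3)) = 651 / 380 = 1.71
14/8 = 7/4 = 1.75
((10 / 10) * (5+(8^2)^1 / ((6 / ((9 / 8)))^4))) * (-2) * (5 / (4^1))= -26005 / 2048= -12.70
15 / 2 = 7.50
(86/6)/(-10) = -43/30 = -1.43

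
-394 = -394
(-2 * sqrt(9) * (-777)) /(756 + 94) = 2331 /425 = 5.48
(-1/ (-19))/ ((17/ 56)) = 56/ 323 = 0.17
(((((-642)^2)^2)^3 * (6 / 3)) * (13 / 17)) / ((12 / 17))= 10622150214298334481386171862448128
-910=-910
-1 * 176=-176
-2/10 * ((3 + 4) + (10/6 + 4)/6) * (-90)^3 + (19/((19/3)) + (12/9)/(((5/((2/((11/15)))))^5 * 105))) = 1158303.00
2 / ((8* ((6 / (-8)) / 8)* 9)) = -0.30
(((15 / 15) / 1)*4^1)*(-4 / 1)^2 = 64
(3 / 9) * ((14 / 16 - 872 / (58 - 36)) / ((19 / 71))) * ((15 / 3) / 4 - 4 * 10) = 12512685 / 6688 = 1870.92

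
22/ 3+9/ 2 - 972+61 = -5395/ 6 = -899.17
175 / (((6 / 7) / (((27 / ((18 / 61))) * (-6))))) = -224175 / 2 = -112087.50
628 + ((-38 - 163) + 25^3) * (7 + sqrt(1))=124020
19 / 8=2.38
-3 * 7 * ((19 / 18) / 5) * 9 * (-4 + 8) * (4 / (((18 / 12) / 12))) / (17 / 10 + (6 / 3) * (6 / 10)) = -51072 / 29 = -1761.10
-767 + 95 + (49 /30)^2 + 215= -408899 /900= -454.33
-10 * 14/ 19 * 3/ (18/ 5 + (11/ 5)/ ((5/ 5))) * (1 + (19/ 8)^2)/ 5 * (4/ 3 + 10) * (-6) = 344.20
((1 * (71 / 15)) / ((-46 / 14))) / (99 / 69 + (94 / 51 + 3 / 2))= -16898 / 56045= -0.30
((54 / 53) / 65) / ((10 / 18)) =486 / 17225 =0.03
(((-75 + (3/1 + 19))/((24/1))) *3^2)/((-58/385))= 61215/464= 131.93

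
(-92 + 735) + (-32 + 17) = 628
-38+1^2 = -37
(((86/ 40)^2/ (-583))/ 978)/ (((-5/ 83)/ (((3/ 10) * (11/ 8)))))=153467/ 2764480000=0.00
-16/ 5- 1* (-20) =16.80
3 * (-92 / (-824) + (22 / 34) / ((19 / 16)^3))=35890215 / 24020218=1.49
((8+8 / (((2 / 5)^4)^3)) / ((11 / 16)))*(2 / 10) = 138718.59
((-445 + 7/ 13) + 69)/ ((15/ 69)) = -112263/ 65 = -1727.12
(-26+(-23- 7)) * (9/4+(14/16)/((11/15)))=-2121/11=-192.82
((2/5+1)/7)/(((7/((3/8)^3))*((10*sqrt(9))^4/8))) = 1/67200000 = 0.00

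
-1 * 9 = -9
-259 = -259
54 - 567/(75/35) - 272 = -482.60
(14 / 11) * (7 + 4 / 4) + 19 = 321 / 11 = 29.18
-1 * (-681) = 681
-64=-64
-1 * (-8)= 8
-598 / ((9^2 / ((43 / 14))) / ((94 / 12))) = -177.62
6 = 6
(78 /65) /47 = 6 /235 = 0.03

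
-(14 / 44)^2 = -49 / 484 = -0.10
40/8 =5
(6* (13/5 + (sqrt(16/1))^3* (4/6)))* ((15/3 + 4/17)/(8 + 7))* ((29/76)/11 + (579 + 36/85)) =2488325045731/45300750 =54929.00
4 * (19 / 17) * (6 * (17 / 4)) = 114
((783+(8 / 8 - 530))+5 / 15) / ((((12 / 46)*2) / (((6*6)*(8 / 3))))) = 46797.33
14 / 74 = 7 / 37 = 0.19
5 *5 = 25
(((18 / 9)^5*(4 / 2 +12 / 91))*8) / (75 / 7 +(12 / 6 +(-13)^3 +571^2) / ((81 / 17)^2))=325845504 / 8523222929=0.04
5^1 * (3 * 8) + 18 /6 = 123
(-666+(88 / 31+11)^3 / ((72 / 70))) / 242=227678511 / 28837688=7.90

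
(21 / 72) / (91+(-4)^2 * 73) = 7 / 30216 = 0.00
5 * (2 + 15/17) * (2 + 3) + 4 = 1293/17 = 76.06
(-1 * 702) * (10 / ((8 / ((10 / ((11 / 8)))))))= -70200 / 11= -6381.82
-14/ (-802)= 7/ 401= 0.02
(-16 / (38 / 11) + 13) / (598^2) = 159 / 6794476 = 0.00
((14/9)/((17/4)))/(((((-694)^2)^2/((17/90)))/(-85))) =-119/4697458039044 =-0.00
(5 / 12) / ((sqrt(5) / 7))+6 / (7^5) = 6 / 16807+7*sqrt(5) / 12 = 1.30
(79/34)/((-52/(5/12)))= -395/21216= -0.02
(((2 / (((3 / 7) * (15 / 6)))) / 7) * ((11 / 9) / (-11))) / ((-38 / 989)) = 1978 / 2565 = 0.77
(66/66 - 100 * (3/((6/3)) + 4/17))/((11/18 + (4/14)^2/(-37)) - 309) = 95715522/171088595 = 0.56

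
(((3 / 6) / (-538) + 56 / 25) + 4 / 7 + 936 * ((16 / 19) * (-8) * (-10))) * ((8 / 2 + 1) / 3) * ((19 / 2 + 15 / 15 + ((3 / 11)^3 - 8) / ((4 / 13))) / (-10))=18538477624856033 / 114286048800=162211.20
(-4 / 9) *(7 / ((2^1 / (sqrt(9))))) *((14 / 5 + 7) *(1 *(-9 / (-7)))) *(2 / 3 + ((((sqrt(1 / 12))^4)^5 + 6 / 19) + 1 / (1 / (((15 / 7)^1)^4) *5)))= -14686406650671667 / 48037555077120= -305.73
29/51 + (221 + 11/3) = 3829/17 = 225.24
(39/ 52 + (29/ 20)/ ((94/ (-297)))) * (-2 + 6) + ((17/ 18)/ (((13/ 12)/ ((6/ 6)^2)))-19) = -613207/ 18330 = -33.45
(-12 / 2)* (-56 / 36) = 28 / 3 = 9.33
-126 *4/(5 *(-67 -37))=63/65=0.97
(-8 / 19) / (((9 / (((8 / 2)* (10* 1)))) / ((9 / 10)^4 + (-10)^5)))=3999973756 / 21375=187133.28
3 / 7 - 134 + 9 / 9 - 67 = -1397 / 7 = -199.57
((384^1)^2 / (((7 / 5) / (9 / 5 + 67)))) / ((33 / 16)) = 270532608 / 77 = 3513410.49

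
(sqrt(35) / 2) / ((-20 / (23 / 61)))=-23*sqrt(35) / 2440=-0.06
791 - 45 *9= 386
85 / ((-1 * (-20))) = 17 / 4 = 4.25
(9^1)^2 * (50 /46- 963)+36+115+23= -1788042 /23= -77740.96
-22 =-22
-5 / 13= -0.38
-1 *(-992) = 992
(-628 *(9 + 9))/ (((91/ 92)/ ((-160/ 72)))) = 25396.04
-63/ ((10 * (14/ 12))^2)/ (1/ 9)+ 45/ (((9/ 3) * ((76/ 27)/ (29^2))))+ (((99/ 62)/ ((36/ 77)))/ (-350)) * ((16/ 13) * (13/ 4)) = 461512127/ 103075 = 4477.44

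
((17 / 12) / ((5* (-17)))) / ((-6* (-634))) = -1 / 228240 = -0.00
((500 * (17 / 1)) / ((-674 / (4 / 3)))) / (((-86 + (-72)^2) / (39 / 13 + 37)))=-340000 / 2577039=-0.13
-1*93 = -93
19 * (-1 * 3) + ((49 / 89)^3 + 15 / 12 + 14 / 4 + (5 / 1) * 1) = -132768545 / 2819876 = -47.08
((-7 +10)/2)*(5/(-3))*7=-35/2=-17.50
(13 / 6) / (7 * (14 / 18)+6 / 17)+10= 10.37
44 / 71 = 0.62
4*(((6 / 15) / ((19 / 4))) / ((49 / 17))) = 544 / 4655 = 0.12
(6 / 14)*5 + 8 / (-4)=1 / 7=0.14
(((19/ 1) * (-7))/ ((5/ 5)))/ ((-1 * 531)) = 133/ 531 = 0.25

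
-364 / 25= -14.56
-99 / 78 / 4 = -33 / 104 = -0.32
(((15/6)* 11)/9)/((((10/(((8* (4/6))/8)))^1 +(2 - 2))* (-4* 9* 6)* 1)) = -11/11664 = -0.00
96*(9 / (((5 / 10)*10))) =172.80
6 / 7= 0.86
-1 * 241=-241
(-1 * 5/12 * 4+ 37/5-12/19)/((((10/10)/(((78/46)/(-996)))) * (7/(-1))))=9451/7616910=0.00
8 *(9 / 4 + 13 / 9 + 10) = 986 / 9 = 109.56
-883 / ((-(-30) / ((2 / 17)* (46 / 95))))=-40618 / 24225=-1.68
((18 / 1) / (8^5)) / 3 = 3 / 16384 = 0.00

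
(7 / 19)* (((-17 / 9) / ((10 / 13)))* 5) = -1547 / 342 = -4.52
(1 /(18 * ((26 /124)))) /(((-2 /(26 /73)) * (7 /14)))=-62 /657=-0.09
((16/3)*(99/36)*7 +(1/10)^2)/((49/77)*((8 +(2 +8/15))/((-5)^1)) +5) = 338833/12076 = 28.06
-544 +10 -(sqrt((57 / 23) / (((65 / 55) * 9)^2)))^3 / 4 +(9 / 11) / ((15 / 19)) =-532.96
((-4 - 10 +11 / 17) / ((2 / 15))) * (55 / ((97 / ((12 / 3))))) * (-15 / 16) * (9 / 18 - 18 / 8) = -19663875 / 52768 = -372.65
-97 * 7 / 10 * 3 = -2037 / 10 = -203.70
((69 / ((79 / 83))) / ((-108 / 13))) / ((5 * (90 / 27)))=-24817 / 47400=-0.52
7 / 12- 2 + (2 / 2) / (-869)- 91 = -963733 / 10428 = -92.42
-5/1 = -5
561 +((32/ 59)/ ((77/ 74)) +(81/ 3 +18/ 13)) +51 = 37851259/ 59059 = 640.91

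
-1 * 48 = -48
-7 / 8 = -0.88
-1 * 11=-11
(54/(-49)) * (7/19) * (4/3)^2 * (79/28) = -1896/931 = -2.04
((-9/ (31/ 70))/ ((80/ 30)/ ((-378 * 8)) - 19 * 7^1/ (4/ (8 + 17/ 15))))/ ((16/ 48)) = 21432600/ 106757149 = 0.20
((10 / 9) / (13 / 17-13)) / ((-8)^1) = 85 / 7488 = 0.01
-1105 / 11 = -100.45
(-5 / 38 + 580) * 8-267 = 83067 / 19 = 4371.95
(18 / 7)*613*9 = 99306 / 7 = 14186.57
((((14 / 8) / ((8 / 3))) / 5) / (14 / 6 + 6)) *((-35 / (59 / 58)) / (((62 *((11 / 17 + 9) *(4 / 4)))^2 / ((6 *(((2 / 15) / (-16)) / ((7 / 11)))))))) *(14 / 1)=40656231 / 24399620864000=0.00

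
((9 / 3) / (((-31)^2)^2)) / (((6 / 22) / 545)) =5995 / 923521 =0.01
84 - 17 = 67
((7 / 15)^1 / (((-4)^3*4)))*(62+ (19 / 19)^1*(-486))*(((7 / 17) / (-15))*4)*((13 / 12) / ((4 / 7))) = -236327 / 1468800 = -0.16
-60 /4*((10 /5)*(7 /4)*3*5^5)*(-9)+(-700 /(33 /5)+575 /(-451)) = 11986443925 /2706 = 4429580.16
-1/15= -0.07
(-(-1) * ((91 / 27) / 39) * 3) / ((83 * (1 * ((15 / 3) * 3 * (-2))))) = -7 / 67230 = -0.00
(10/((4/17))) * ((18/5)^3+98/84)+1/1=610039/300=2033.46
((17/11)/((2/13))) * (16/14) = 884/77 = 11.48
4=4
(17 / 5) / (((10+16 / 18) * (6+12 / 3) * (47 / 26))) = 0.02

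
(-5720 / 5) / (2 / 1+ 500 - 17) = -1144 / 485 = -2.36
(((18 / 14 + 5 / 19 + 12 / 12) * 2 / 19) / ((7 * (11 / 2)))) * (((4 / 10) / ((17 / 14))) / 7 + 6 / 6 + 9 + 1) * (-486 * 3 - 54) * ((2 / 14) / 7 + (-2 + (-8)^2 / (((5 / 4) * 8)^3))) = 3226919293152 / 14471813125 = 222.98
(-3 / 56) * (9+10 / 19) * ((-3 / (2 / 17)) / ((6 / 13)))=120003 / 4256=28.20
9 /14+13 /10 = 68 /35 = 1.94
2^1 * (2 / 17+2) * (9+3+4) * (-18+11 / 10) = -97344 / 85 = -1145.22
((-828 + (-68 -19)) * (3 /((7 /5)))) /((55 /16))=-43920 /77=-570.39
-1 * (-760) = 760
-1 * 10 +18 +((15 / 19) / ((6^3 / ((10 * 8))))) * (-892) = -43232 / 171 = -252.82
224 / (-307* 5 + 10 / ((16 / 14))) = -896 / 6105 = -0.15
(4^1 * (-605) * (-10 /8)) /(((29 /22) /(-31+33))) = 133100 /29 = 4589.66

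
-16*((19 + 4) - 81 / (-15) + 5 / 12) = -6916 / 15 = -461.07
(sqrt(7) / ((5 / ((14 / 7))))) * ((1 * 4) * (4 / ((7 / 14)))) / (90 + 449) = 64 * sqrt(7) / 2695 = 0.06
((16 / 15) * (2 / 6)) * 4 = 64 / 45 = 1.42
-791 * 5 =-3955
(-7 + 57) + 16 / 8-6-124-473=-551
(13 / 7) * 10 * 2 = 260 / 7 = 37.14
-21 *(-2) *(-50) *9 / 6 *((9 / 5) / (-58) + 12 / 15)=-70245 / 29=-2422.24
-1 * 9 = -9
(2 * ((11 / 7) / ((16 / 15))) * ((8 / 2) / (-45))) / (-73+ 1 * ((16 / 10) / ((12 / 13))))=55 / 14966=0.00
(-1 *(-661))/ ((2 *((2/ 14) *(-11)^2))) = 19.12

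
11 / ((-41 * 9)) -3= -1118 / 369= -3.03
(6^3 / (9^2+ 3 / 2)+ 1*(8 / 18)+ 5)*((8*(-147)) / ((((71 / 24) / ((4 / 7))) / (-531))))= 3797644032 / 3905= 972508.07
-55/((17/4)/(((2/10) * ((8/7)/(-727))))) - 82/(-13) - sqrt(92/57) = 7098642/1124669 - 2 * sqrt(1311)/57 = 5.04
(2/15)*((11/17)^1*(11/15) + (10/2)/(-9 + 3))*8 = -488/1275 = -0.38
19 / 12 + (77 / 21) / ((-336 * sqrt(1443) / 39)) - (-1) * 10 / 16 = 53 / 24 - 11 * sqrt(1443) / 37296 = 2.20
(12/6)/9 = 2/9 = 0.22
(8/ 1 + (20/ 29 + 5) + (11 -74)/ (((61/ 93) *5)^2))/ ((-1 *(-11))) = 21129202/ 29674975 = 0.71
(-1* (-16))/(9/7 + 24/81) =3024/299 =10.11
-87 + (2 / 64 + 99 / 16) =-2585 / 32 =-80.78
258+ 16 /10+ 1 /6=7793 /30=259.77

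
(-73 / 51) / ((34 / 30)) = -365 / 289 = -1.26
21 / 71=0.30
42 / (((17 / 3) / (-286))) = -2119.76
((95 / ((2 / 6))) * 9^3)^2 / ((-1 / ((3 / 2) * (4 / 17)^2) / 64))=-66303429465600 / 289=-229423631368.86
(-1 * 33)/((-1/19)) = 627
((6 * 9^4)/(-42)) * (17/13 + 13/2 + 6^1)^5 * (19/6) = -247784780140145847/166339264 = -1489634943.56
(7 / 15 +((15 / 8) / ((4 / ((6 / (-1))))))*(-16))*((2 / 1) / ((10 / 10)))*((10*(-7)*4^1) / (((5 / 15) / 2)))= -152768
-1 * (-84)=84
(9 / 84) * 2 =3 / 14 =0.21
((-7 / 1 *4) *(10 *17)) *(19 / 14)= -6460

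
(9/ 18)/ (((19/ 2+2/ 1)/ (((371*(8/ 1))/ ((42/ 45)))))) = 3180/ 23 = 138.26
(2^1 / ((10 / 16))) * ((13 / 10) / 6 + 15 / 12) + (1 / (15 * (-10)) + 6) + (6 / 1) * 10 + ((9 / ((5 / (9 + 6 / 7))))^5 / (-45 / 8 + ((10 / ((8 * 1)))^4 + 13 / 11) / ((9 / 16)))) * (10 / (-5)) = -4308214.34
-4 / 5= -0.80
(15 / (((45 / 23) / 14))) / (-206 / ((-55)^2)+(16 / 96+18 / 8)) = 556600 / 12179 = 45.70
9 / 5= 1.80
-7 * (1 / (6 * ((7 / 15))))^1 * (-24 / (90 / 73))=146 / 3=48.67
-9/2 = -4.50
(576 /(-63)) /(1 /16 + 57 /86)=-44032 /3493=-12.61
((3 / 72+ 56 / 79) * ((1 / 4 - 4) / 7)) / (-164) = 0.00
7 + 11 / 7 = 60 / 7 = 8.57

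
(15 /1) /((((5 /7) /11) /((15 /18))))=385 /2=192.50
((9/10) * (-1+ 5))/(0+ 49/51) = 918/245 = 3.75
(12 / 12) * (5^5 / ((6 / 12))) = 6250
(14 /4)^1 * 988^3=3375505952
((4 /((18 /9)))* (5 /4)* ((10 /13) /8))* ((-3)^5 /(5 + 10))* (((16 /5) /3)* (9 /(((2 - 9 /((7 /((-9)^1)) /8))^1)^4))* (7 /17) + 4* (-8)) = 2644635950606619 /21222387290728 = 124.62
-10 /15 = -2 /3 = -0.67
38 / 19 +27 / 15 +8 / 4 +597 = 3014 / 5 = 602.80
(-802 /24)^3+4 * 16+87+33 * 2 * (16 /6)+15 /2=-63903185 /1728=-36981.01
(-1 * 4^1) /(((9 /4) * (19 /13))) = -208 /171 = -1.22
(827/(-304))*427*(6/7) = -151341/152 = -995.66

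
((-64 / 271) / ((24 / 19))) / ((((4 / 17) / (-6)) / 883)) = 1140836 / 271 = 4209.73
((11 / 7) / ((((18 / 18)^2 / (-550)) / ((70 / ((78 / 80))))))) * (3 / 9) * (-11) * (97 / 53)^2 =762103.43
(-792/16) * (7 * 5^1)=-3465/2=-1732.50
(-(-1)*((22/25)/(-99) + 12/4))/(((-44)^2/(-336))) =-4711/9075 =-0.52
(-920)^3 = -778688000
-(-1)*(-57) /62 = -57 /62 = -0.92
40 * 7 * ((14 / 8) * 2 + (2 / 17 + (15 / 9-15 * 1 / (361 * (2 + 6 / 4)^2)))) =190565020 / 128877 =1478.66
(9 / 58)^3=0.00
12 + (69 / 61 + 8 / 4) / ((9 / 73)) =20531 / 549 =37.40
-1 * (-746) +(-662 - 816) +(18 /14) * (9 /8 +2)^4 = -17472279 /28672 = -609.38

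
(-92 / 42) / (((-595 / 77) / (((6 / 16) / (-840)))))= -253 / 1999200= -0.00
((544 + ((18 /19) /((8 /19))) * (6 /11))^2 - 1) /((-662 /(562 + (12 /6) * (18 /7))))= -285600888885 /1121428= -254676.08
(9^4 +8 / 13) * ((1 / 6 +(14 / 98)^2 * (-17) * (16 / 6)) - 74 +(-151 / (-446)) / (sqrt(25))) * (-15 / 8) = 522135695197 / 568204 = 918922.95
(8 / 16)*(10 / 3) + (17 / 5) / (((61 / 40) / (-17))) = -6631 / 183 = -36.23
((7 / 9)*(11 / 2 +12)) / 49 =0.28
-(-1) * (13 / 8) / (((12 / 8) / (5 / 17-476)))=-105131 / 204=-515.35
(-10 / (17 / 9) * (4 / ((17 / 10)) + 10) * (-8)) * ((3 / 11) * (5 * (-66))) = -13608000 / 289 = -47086.51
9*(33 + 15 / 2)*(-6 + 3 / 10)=-41553 / 20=-2077.65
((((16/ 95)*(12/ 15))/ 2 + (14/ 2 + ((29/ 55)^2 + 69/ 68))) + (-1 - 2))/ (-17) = -20948843/ 66441100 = -0.32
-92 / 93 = -0.99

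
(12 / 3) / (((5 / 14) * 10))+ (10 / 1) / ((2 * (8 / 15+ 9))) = 5879 / 3575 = 1.64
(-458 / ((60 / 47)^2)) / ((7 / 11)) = -5564471 / 12600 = -441.62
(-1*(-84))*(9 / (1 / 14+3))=10584 / 43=246.14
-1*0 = 0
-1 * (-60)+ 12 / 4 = 63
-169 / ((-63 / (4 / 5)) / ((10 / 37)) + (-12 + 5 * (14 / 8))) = 0.57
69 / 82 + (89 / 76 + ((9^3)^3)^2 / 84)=19487286816060407825 / 10906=1786840896392848.69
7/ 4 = 1.75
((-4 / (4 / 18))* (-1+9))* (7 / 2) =-504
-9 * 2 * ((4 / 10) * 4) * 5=-144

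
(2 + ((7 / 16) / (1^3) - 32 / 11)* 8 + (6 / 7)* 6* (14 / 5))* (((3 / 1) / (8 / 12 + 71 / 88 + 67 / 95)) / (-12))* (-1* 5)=-1995 / 1031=-1.94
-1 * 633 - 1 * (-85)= -548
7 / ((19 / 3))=21 / 19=1.11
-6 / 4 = -3 / 2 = -1.50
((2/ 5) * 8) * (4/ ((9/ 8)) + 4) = 1088/ 45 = 24.18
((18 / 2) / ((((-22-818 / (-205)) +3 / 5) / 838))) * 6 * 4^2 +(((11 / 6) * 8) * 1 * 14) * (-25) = -500242280 / 10707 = -46721.05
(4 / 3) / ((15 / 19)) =1.69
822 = 822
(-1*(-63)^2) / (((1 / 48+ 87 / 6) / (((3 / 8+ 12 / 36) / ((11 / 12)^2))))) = -230.41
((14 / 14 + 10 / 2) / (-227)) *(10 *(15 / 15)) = -60 / 227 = -0.26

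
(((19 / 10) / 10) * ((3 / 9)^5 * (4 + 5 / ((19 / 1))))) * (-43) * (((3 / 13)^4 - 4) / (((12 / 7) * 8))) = 34363063 / 822556800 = 0.04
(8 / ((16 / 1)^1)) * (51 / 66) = 17 / 44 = 0.39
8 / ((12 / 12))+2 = 10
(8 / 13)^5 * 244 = 7995392 / 371293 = 21.53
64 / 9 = 7.11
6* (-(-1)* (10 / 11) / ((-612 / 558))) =-930 / 187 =-4.97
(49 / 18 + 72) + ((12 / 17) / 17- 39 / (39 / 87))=-63653 / 5202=-12.24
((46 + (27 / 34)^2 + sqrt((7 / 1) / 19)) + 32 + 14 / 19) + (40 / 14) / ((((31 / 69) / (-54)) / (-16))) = sqrt(133) / 19 + 26566396739 / 4766188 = 5574.54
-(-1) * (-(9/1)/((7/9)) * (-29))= 2349/7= 335.57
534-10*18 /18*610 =-5566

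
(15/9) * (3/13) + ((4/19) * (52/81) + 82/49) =2150125/980343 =2.19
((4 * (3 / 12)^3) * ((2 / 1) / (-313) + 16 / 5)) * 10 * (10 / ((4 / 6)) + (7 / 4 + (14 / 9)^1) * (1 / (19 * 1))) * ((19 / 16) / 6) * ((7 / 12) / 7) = 8645707 / 17307648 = 0.50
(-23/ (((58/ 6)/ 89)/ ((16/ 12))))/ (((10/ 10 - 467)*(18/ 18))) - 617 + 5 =-4131190/ 6757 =-611.39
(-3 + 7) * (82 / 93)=328 / 93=3.53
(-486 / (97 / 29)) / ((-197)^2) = -14094 / 3764473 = -0.00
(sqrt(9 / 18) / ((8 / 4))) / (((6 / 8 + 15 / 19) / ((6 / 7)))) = 0.20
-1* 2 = -2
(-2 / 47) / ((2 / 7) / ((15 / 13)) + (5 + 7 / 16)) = -3360 / 448897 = -0.01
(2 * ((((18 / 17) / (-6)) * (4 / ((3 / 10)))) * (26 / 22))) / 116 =-0.05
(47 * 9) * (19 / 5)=8037 / 5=1607.40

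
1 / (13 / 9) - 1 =-4 / 13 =-0.31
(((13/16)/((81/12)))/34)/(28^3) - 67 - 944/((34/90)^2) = -9155915951395/1370331648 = -6681.53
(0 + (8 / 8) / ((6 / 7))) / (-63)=-1 / 54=-0.02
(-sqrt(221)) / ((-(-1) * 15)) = -sqrt(221) / 15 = -0.99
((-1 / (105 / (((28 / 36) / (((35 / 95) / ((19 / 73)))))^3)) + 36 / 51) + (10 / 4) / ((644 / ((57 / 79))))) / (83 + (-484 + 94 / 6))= -5203099634507083 / 2835409713284907360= -0.00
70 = 70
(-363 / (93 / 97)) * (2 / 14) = -11737 / 217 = -54.09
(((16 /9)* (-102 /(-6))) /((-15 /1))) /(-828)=68 /27945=0.00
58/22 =29/11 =2.64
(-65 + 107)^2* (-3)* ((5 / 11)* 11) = -26460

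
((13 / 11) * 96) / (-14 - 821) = -1248 / 9185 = -0.14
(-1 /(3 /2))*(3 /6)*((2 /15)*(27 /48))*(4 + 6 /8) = -19 /160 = -0.12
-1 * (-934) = 934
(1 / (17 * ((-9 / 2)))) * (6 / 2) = -2 / 51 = -0.04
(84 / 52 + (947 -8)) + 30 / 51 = 208006 / 221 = 941.20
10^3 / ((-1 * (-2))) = 500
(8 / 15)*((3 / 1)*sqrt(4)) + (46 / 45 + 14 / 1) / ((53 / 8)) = 2608 / 477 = 5.47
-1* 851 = -851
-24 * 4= -96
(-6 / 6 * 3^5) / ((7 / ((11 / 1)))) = -2673 / 7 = -381.86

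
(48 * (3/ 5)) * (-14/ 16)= -126/ 5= -25.20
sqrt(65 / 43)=sqrt(2795) / 43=1.23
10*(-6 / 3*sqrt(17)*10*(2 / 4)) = -100*sqrt(17) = -412.31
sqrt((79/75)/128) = sqrt(474)/240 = 0.09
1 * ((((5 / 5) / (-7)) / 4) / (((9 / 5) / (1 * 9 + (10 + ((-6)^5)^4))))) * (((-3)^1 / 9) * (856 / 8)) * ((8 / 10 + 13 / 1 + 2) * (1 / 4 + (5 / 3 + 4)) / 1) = 241875112198360589.53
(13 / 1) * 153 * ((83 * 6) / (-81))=-36686 / 3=-12228.67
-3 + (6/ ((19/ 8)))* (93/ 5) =4179/ 95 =43.99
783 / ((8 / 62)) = 24273 / 4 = 6068.25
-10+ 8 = -2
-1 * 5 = -5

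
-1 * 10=-10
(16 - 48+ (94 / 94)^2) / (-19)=31 / 19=1.63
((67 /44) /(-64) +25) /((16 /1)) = 70333 /45056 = 1.56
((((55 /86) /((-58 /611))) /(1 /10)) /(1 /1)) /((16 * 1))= -168025 /39904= -4.21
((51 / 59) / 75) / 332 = 17 / 489700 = 0.00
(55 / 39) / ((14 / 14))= 55 / 39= 1.41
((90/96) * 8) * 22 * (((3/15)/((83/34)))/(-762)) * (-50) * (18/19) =168300/200279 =0.84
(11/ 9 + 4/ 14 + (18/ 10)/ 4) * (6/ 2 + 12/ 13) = 41939/ 5460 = 7.68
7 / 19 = 0.37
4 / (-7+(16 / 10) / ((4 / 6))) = -20 / 23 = -0.87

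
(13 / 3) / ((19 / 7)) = 91 / 57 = 1.60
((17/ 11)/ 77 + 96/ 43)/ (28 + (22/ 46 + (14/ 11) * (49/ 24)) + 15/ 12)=5660967/ 81238696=0.07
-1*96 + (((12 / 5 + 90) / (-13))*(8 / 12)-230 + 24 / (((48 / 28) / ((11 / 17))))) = -355456 / 1105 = -321.68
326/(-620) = -0.53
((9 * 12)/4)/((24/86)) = 387/4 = 96.75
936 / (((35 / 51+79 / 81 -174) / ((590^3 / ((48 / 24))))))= -13235362124400 / 23731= -557724584.91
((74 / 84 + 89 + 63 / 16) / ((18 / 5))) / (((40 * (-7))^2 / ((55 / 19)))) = 346753 / 360364032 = 0.00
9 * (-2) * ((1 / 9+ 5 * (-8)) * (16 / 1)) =11488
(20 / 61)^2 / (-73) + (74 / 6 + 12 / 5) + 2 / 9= 182791009 / 12223485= 14.95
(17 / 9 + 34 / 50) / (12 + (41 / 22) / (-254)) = 3229864 / 15078375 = 0.21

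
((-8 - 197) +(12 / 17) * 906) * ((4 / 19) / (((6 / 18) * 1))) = 88644 / 323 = 274.44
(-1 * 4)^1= -4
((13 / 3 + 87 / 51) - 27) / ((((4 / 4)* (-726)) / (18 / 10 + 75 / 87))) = 206317 / 2684385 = 0.08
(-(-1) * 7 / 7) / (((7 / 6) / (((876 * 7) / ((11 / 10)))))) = 52560 / 11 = 4778.18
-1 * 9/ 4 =-9/ 4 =-2.25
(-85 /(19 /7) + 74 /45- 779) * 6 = -1382828 /285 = -4852.03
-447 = -447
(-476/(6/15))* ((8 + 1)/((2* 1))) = -5355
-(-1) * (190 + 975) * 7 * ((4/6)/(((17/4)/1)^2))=260960/867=300.99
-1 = -1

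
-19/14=-1.36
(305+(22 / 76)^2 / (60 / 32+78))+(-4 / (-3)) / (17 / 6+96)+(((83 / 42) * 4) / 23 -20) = 6284620019747 / 22023616167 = 285.36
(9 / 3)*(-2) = -6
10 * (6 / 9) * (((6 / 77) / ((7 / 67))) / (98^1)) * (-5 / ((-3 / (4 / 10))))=2680 / 79233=0.03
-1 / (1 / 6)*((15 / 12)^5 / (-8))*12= 28125 / 1024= 27.47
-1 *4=-4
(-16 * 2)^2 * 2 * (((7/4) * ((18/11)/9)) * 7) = 50176/11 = 4561.45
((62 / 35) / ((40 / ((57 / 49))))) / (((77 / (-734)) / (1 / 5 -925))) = 1499306568 / 3301375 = 454.15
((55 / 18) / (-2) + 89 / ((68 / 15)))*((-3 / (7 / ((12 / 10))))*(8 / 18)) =-4432 / 1071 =-4.14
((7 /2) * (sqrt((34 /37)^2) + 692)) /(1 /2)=4850.43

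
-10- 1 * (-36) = 26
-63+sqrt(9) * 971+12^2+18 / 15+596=17956 / 5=3591.20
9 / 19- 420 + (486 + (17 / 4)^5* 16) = 27058115 / 1216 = 22251.74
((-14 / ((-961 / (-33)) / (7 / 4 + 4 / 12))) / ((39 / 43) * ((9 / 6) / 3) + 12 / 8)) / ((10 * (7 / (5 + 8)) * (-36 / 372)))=30745 / 31248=0.98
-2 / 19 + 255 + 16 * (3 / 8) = 4957 / 19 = 260.89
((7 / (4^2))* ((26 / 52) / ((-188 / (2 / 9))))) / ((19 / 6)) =-7 / 85728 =-0.00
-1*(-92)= 92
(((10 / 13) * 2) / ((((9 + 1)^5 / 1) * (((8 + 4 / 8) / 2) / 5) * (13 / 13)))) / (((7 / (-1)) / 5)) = -1 / 77350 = -0.00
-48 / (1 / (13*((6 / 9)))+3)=-416 / 27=-15.41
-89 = -89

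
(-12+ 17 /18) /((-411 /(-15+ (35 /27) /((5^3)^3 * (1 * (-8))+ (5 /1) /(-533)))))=-67120523849032 /166350965724873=-0.40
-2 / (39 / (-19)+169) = -19 / 1586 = -0.01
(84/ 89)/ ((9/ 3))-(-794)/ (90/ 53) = 1873909/ 4005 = 467.89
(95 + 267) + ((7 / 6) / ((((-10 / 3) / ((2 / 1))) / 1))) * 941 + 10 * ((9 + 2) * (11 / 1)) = 9133 / 10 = 913.30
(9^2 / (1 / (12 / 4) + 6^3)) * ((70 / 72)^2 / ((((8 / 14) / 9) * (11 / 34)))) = 3935925 / 228448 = 17.23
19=19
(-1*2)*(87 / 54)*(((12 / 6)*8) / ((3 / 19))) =-8816 / 27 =-326.52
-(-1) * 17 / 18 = 17 / 18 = 0.94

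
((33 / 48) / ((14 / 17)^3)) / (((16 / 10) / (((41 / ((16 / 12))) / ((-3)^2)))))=11078815 / 4214784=2.63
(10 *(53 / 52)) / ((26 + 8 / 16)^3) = 20 / 36517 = 0.00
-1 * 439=-439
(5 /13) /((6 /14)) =35 /39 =0.90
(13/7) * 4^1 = 52/7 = 7.43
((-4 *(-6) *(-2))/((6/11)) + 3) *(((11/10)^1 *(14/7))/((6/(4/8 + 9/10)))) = -1309/30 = -43.63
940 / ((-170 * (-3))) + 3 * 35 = 5449 / 51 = 106.84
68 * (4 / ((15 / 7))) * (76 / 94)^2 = 2749376 / 33135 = 82.97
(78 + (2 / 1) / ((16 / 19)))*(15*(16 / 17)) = 19290 / 17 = 1134.71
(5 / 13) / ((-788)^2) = 5 / 8072272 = 0.00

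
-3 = -3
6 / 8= 3 / 4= 0.75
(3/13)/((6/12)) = 6/13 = 0.46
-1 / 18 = -0.06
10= 10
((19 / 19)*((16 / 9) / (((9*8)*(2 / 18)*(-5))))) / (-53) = 2 / 2385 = 0.00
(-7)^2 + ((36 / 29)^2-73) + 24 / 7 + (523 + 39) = 3196462 / 5887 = 542.97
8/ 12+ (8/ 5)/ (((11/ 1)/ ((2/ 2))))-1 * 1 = -31/ 165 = -0.19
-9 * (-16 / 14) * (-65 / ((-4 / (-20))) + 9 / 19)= -443952 / 133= -3337.98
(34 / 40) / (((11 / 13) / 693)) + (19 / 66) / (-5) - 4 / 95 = 8728471 / 12540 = 696.05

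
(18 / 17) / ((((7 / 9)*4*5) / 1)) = 0.07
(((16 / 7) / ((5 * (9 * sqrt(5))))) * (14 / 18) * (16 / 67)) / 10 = 128 * sqrt(5) / 678375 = 0.00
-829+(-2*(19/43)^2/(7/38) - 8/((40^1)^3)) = -86057476943/103544000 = -831.12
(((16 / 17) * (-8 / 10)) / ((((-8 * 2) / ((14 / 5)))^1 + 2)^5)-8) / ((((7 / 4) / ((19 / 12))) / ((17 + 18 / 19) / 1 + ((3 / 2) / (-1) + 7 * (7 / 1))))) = -104638711977 / 220919335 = -473.65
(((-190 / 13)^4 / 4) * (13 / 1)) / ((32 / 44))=895956875 / 4394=203904.61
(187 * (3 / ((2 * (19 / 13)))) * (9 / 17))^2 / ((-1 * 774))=-1656369 / 124184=-13.34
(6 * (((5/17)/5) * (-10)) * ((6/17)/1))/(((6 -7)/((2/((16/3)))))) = 135/289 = 0.47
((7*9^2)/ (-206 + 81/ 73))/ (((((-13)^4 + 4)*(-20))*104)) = 41391/ 888673146400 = 0.00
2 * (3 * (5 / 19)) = 30 / 19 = 1.58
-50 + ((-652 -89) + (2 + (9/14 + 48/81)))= -297775/378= -787.76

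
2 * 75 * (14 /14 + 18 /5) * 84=57960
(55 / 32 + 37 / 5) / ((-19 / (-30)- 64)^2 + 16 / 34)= 1116135 / 491534536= 0.00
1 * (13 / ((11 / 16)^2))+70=11798 / 121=97.50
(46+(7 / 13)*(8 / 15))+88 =26186 / 195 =134.29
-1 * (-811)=811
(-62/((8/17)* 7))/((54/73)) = -38471/1512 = -25.44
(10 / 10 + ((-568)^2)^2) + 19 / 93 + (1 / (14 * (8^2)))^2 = 7771275594693345373 / 74661888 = 104086245377.20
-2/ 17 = -0.12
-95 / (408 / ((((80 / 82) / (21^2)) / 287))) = -475 / 264651597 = -0.00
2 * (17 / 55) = 34 / 55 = 0.62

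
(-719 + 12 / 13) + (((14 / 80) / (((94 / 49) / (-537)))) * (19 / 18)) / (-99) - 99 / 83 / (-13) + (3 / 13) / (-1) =-1729556795303 / 2409881760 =-717.69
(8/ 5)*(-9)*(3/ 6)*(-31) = 1116/ 5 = 223.20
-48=-48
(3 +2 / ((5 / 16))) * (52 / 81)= 2444 / 405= 6.03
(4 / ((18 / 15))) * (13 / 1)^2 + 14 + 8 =1756 / 3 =585.33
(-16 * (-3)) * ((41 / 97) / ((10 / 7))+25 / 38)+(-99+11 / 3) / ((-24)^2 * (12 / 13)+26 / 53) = 45.60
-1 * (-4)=4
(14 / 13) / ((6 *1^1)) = 0.18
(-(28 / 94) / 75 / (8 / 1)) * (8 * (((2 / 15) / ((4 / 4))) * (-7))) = 196 / 52875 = 0.00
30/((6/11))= 55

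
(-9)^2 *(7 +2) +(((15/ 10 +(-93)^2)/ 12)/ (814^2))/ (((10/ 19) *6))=231855701893/ 318046080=729.00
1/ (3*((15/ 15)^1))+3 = 10/ 3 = 3.33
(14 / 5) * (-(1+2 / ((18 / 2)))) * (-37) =126.62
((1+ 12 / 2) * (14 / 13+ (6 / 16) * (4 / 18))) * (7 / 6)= 8869 / 936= 9.48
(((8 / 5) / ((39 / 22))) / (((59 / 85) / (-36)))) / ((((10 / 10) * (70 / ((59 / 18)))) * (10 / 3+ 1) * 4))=-748 / 5915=-0.13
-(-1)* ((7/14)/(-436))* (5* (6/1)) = -15/436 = -0.03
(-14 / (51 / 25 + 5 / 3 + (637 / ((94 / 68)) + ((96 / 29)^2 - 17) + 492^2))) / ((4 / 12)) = -124510050 / 718963935931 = -0.00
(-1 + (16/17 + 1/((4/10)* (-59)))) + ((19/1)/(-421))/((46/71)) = -1659348/9712049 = -0.17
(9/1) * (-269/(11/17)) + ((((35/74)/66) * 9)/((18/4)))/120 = -219284489/58608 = -3741.55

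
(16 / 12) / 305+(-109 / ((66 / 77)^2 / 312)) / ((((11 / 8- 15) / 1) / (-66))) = -205164956 / 915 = -224224.00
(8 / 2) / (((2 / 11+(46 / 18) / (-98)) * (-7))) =-5544 / 1511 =-3.67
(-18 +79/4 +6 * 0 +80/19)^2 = 205209/5776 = 35.53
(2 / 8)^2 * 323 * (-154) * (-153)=3805263 / 8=475657.88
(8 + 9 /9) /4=9 /4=2.25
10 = 10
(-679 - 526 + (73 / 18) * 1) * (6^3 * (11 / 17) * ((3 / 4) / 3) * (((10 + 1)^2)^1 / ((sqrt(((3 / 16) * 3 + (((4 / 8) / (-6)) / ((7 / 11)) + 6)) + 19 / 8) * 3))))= -570324.09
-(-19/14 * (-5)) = -95/14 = -6.79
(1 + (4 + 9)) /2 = 7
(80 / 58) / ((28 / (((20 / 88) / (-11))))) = -25 / 24563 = -0.00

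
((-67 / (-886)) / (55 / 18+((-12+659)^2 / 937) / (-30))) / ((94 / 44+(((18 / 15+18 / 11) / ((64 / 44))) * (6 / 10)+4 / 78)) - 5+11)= -30298714875 / 44377650516962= -0.00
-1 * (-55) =55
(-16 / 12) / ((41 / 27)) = -36 / 41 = -0.88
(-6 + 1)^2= 25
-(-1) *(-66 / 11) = -6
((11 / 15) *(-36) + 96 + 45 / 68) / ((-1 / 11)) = -262779 / 340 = -772.88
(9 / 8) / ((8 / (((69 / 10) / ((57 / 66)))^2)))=5184729 / 577600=8.98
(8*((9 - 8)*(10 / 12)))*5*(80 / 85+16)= 9600 / 17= 564.71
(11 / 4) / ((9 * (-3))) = -0.10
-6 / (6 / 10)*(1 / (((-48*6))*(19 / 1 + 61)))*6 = 1 / 384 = 0.00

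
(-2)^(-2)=1 / 4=0.25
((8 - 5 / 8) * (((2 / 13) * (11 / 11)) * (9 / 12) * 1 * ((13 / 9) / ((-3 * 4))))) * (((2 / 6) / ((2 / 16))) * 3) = -59 / 72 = -0.82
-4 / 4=-1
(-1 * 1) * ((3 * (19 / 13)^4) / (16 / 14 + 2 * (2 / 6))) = -7.56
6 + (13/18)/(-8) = 851/144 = 5.91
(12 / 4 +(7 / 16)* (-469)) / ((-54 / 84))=22645 / 72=314.51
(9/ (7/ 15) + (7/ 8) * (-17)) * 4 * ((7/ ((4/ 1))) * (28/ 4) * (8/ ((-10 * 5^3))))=-1729/ 1250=-1.38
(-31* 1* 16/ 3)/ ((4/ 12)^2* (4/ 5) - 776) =1860/ 8729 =0.21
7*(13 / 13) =7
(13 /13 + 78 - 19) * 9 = 540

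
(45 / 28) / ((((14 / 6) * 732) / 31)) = 1395 / 47824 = 0.03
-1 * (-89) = 89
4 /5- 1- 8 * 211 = -8441 /5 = -1688.20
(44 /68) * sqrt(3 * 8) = 22 * sqrt(6) /17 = 3.17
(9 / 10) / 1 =9 / 10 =0.90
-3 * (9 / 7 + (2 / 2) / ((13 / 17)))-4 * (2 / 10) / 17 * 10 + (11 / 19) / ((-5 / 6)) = -1314682 / 146965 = -8.95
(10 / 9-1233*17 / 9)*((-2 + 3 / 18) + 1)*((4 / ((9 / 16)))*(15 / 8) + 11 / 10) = 9071783 / 324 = 27999.33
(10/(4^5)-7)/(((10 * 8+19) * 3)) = -1193/50688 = -0.02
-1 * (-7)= 7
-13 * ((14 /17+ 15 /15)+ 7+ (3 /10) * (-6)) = -7761 /85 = -91.31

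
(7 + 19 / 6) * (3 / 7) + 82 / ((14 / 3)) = 307 / 14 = 21.93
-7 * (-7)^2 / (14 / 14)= -343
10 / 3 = 3.33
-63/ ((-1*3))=21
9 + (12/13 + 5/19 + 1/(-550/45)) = 274537/27170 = 10.10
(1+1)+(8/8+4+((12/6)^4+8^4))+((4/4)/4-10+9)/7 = 115329/28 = 4118.89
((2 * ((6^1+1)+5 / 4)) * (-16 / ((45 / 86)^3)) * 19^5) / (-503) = 138594511047872 / 15278625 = 9071137.69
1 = 1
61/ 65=0.94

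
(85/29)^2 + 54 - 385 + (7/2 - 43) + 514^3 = 228409514677/1682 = 135796382.09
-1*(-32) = 32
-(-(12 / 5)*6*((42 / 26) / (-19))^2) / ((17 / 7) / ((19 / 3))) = 74088 / 272935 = 0.27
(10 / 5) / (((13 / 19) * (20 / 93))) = 1767 / 130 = 13.59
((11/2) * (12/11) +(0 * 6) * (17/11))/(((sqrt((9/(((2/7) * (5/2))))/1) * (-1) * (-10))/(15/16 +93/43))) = 2133 * sqrt(35)/24080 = 0.52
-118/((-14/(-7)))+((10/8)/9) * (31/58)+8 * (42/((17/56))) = 1047.90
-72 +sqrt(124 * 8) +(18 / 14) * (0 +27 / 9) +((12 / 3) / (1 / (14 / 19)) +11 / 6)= -50563 / 798 +4 * sqrt(62)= -31.87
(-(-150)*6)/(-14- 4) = -50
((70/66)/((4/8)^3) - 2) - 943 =-30905/33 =-936.52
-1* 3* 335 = -1005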